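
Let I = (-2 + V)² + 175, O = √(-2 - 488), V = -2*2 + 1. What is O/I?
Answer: 7*I*√10/200 ≈ 0.11068*I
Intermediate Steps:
V = -3 (V = -4 + 1 = -3)
O = 7*I*√10 (O = √(-490) = 7*I*√10 ≈ 22.136*I)
I = 200 (I = (-2 - 3)² + 175 = (-5)² + 175 = 25 + 175 = 200)
O/I = (7*I*√10)/200 = (7*I*√10)*(1/200) = 7*I*√10/200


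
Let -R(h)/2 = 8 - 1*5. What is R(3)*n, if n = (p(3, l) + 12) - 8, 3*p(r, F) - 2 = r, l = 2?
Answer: -34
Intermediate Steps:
p(r, F) = 2/3 + r/3
n = 17/3 (n = ((2/3 + (1/3)*3) + 12) - 8 = ((2/3 + 1) + 12) - 8 = (5/3 + 12) - 8 = 41/3 - 8 = 17/3 ≈ 5.6667)
R(h) = -6 (R(h) = -2*(8 - 1*5) = -2*(8 - 5) = -2*3 = -6)
R(3)*n = -6*17/3 = -34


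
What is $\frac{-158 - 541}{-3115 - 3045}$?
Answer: $\frac{699}{6160} \approx 0.11347$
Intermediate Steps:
$\frac{-158 - 541}{-3115 - 3045} = - \frac{699}{-6160} = \left(-699\right) \left(- \frac{1}{6160}\right) = \frac{699}{6160}$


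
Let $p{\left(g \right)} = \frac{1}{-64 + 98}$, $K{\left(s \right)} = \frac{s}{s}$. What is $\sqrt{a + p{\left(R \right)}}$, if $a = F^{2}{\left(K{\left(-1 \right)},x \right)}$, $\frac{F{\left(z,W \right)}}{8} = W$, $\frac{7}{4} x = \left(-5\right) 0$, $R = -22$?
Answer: $\frac{\sqrt{34}}{34} \approx 0.1715$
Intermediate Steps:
$K{\left(s \right)} = 1$
$x = 0$ ($x = \frac{4 \left(\left(-5\right) 0\right)}{7} = \frac{4}{7} \cdot 0 = 0$)
$F{\left(z,W \right)} = 8 W$
$p{\left(g \right)} = \frac{1}{34}$
$a = 0$ ($a = \left(8 \cdot 0\right)^{2} = 0^{2} = 0$)
$\sqrt{a + p{\left(R \right)}} = \sqrt{0 + \frac{1}{34}} = \sqrt{\frac{1}{34}} = \frac{\sqrt{34}}{34}$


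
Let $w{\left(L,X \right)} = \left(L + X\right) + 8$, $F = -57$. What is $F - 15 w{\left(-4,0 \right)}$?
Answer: $-117$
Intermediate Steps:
$w{\left(L,X \right)} = 8 + L + X$
$F - 15 w{\left(-4,0 \right)} = -57 - 15 \left(8 - 4 + 0\right) = -57 - 60 = -117$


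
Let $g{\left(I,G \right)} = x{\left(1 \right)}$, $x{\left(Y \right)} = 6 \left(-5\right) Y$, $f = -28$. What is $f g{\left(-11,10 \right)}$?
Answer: $840$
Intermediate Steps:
$x{\left(Y \right)} = - 30 Y$
$g{\left(I,G \right)} = -30$ ($g{\left(I,G \right)} = \left(-30\right) 1 = -30$)
$f g{\left(-11,10 \right)} = \left(-28\right) \left(-30\right) = 840$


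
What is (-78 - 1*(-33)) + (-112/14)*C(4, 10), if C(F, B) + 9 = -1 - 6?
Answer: 83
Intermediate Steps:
C(F, B) = -16 (C(F, B) = -9 + (-1 - 6) = -9 - 7 = -16)
(-78 - 1*(-33)) + (-112/14)*C(4, 10) = (-78 - 1*(-33)) - 112/14*(-16) = (-78 + 33) - 112*1/14*(-16) = -45 - 8*(-16) = -45 + 128 = 83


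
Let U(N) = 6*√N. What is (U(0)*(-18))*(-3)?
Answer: 0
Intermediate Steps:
(U(0)*(-18))*(-3) = ((6*√0)*(-18))*(-3) = ((6*0)*(-18))*(-3) = (0*(-18))*(-3) = 0*(-3) = 0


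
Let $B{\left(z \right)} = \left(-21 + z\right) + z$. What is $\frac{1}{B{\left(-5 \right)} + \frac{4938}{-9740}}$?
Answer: $- \frac{4870}{153439} \approx -0.031739$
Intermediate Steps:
$B{\left(z \right)} = -21 + 2 z$
$\frac{1}{B{\left(-5 \right)} + \frac{4938}{-9740}} = \frac{1}{\left(-21 + 2 \left(-5\right)\right) + \frac{4938}{-9740}} = \frac{1}{\left(-21 - 10\right) + 4938 \left(- \frac{1}{9740}\right)} = \frac{1}{-31 - \frac{2469}{4870}} = \frac{1}{- \frac{153439}{4870}} = - \frac{4870}{153439}$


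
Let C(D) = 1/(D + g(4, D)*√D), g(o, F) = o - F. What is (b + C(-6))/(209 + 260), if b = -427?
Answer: -45263/49714 - 5*I*√6/149142 ≈ -0.91047 - 8.2119e-5*I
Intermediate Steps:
C(D) = 1/(D + √D*(4 - D)) (C(D) = 1/(D + (4 - D)*√D) = 1/(D + √D*(4 - D)))
(b + C(-6))/(209 + 260) = (-427 - 1/(-1*(-6) + √(-6)*(-4 - 6)))/(209 + 260) = (-427 - 1/(6 + (I*√6)*(-10)))/469 = (-427 - 1/(6 - 10*I*√6))*(1/469) = -61/67 - 1/(469*(6 - 10*I*√6))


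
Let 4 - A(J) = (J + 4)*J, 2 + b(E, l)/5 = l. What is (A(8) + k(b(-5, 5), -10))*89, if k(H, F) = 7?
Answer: -7565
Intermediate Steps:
b(E, l) = -10 + 5*l
A(J) = 4 - J*(4 + J) (A(J) = 4 - (J + 4)*J = 4 - (4 + J)*J = 4 - J*(4 + J))
(A(8) + k(b(-5, 5), -10))*89 = ((4 - 1*8² - 4*8) + 7)*89 = ((4 - 1*64 - 32) + 7)*89 = ((4 - 64 - 32) + 7)*89 = (-92 + 7)*89 = -85*89 = -7565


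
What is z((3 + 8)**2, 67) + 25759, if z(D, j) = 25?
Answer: 25784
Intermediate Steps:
z((3 + 8)**2, 67) + 25759 = 25 + 25759 = 25784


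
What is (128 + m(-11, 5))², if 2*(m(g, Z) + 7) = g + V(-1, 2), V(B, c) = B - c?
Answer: 12996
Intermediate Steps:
m(g, Z) = -17/2 + g/2 (m(g, Z) = -7 + (g + (-1 - 1*2))/2 = -7 + (g + (-1 - 2))/2 = -7 + (g - 3)/2 = -7 + (-3 + g)/2 = -7 + (-3/2 + g/2) = -17/2 + g/2)
(128 + m(-11, 5))² = (128 + (-17/2 + (½)*(-11)))² = (128 + (-17/2 - 11/2))² = (128 - 14)² = 114² = 12996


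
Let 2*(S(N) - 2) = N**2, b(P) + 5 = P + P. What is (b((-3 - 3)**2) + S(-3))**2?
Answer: 21609/4 ≈ 5402.3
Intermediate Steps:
b(P) = -5 + 2*P (b(P) = -5 + (P + P) = -5 + 2*P)
S(N) = 2 + N**2/2
(b((-3 - 3)**2) + S(-3))**2 = ((-5 + 2*(-3 - 3)**2) + (2 + (1/2)*(-3)**2))**2 = ((-5 + 2*(-6)**2) + (2 + (1/2)*9))**2 = ((-5 + 2*36) + (2 + 9/2))**2 = ((-5 + 72) + 13/2)**2 = (67 + 13/2)**2 = (147/2)**2 = 21609/4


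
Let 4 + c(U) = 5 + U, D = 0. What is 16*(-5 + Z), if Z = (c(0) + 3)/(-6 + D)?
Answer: -272/3 ≈ -90.667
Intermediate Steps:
c(U) = 1 + U (c(U) = -4 + (5 + U) = 1 + U)
Z = -2/3 (Z = ((1 + 0) + 3)/(-6 + 0) = (1 + 3)/(-6) = 4*(-1/6) = -2/3 ≈ -0.66667)
16*(-5 + Z) = 16*(-5 - 2/3) = 16*(-17/3) = -272/3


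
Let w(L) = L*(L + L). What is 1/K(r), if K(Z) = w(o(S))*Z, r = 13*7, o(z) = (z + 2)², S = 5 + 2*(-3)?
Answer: 1/182 ≈ 0.0054945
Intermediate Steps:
S = -1 (S = 5 - 6 = -1)
o(z) = (2 + z)²
r = 91
w(L) = 2*L² (w(L) = L*(2*L) = 2*L²)
K(Z) = 2*Z (K(Z) = (2*((2 - 1)²)²)*Z = (2*(1²)²)*Z = (2*1²)*Z = (2*1)*Z = 2*Z)
1/K(r) = 1/(2*91) = 1/182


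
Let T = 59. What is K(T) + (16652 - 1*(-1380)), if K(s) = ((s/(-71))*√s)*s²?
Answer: 18032 - 205379*√59/71 ≈ -4187.0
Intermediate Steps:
K(s) = -s^(7/2)/71 (K(s) = ((s*(-1/71))*√s)*s² = ((-s/71)*√s)*s² = (-s^(3/2)/71)*s² = -s^(7/2)/71)
K(T) + (16652 - 1*(-1380)) = -205379*√59/71 + (16652 - 1*(-1380)) = -205379*√59/71 + (16652 + 1380) = -205379*√59/71 + 18032 = 18032 - 205379*√59/71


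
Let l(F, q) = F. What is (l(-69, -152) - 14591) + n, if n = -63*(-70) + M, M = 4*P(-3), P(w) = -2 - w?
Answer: -10246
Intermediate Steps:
M = 4 (M = 4*(-2 - 1*(-3)) = 4*(-2 + 3) = 4*1 = 4)
n = 4414 (n = -63*(-70) + 4 = 4410 + 4 = 4414)
(l(-69, -152) - 14591) + n = (-69 - 14591) + 4414 = -14660 + 4414 = -10246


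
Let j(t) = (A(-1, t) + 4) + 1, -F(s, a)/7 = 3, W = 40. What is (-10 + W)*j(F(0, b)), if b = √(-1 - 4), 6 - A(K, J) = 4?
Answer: 210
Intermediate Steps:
A(K, J) = 2 (A(K, J) = 6 - 1*4 = 6 - 4 = 2)
b = I*√5 (b = √(-5) = I*√5 ≈ 2.2361*I)
F(s, a) = -21 (F(s, a) = -7*3 = -21)
j(t) = 7 (j(t) = (2 + 4) + 1 = 6 + 1 = 7)
(-10 + W)*j(F(0, b)) = (-10 + 40)*7 = 30*7 = 210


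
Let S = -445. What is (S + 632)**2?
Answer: 34969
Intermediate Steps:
(S + 632)**2 = (-445 + 632)**2 = 187**2 = 34969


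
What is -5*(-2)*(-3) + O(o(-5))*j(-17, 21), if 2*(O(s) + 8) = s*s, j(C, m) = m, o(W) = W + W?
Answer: 852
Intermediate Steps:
o(W) = 2*W
O(s) = -8 + s²/2 (O(s) = -8 + (s*s)/2 = -8 + s²/2)
-5*(-2)*(-3) + O(o(-5))*j(-17, 21) = -5*(-2)*(-3) + (-8 + (2*(-5))²/2)*21 = 10*(-3) + (-8 + (½)*(-10)²)*21 = -30 + (-8 + (½)*100)*21 = -30 + (-8 + 50)*21 = -30 + 42*21 = -30 + 882 = 852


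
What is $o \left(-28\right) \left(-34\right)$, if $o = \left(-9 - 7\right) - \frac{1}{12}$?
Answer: $- \frac{45934}{3} \approx -15311.0$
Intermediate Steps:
$o = - \frac{193}{12}$ ($o = -16 - \frac{1}{12} = - \frac{193}{12} \approx -16.083$)
$o \left(-28\right) \left(-34\right) = \left(- \frac{193}{12}\right) \left(-28\right) \left(-34\right) = \frac{1351}{3} \left(-34\right) = - \frac{45934}{3}$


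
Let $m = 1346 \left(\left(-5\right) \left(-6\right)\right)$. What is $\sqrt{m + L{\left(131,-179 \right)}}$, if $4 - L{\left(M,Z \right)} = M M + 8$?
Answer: $\sqrt{23215} \approx 152.36$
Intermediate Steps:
$L{\left(M,Z \right)} = -4 - M^{2}$ ($L{\left(M,Z \right)} = 4 - \left(M M + 8\right) = 4 - \left(M^{2} + 8\right) = 4 - \left(8 + M^{2}\right) = -4 - M^{2}$)
$m = 40380$ ($m = 1346 \cdot 30 = 40380$)
$\sqrt{m + L{\left(131,-179 \right)}} = \sqrt{40380 - 17165} = \sqrt{23215}$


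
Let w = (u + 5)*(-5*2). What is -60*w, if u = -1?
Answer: 2400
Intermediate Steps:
w = -40 (w = (-1 + 5)*(-5*2) = 4*(-10) = -40)
-60*w = -60*(-40) = 2400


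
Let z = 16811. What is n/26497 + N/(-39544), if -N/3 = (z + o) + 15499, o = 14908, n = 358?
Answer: 1883781395/523898684 ≈ 3.5957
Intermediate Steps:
N = -141654 (N = -3*((16811 + 14908) + 15499) = -3*(31719 + 15499) = -3*47218 = -141654)
n/26497 + N/(-39544) = 358/26497 - 141654/(-39544) = 358*(1/26497) - 141654*(-1/39544) = 358/26497 + 70827/19772 = 1883781395/523898684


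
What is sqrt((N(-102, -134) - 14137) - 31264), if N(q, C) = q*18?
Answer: I*sqrt(47237) ≈ 217.34*I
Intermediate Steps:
N(q, C) = 18*q
sqrt((N(-102, -134) - 14137) - 31264) = sqrt((18*(-102) - 14137) - 31264) = sqrt((-1836 - 14137) - 31264) = sqrt(-15973 - 31264) = sqrt(-47237) = I*sqrt(47237)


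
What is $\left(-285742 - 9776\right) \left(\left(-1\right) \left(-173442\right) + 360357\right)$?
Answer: $-157747212882$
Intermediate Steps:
$\left(-285742 - 9776\right) \left(\left(-1\right) \left(-173442\right) + 360357\right) = - 295518 \left(173442 + 360357\right) = \left(-295518\right) 533799 = -157747212882$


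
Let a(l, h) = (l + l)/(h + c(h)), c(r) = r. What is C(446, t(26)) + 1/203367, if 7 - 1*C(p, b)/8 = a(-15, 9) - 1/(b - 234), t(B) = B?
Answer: 366399571/5287542 ≈ 69.295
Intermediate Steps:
a(l, h) = l/h (a(l, h) = (l + l)/(h + h) = (2*l)/((2*h)) = (2*l)*(1/(2*h)) = l/h)
C(p, b) = 208/3 + 8/(-234 + b) (C(p, b) = 56 - 8*(-15/9 - 1/(b - 234)) = 56 - 8*(-15*⅑ - 1/(-234 + b)) = 56 - 8*(-5/3 - 1/(-234 + b)) = 56 + (40/3 + 8/(-234 + b)) = 208/3 + 8/(-234 + b))
C(446, t(26)) + 1/203367 = 8*(-6081 + 26*26)/(3*(-234 + 26)) + 1/203367 = (8/3)*(-6081 + 676)/(-208) + 1/203367 = (8/3)*(-1/208)*(-5405) + 1/203367 = 5405/78 + 1/203367 = 366399571/5287542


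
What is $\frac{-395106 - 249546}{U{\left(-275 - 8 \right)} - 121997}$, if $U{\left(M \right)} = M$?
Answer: $\frac{53721}{10190} \approx 5.2719$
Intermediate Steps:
$\frac{-395106 - 249546}{U{\left(-275 - 8 \right)} - 121997} = \frac{-395106 - 249546}{\left(-275 - 8\right) - 121997} = - \frac{644652}{\left(-275 - 8\right) - 121997} = - \frac{644652}{-283 - 121997} = - \frac{644652}{-122280} = \left(-644652\right) \left(- \frac{1}{122280}\right) = \frac{53721}{10190}$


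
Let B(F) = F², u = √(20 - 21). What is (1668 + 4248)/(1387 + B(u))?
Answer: 986/231 ≈ 4.2684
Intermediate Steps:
u = I (u = √(-1) = I ≈ 1.0*I)
(1668 + 4248)/(1387 + B(u)) = (1668 + 4248)/(1387 + I²) = 5916/(1387 - 1) = 5916/1386 = 5916*(1/1386) = 986/231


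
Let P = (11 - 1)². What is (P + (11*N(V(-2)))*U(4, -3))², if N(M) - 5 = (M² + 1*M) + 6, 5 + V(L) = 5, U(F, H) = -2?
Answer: 20164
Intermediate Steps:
P = 100 (P = 10² = 100)
V(L) = 0 (V(L) = -5 + 5 = 0)
N(M) = 11 + M + M² (N(M) = 5 + ((M² + 1*M) + 6) = 5 + ((M² + M) + 6) = 5 + ((M + M²) + 6) = 5 + (6 + M + M²) = 11 + M + M²)
(P + (11*N(V(-2)))*U(4, -3))² = (100 + (11*(11 + 0 + 0²))*(-2))² = (100 + (11*(11 + 0 + 0))*(-2))² = (100 + (11*11)*(-2))² = (100 + 121*(-2))² = (100 - 242)² = (-142)² = 20164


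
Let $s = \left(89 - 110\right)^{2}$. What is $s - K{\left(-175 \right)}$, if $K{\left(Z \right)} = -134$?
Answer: $575$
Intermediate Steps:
$s = 441$ ($s = \left(-21\right)^{2} = 441$)
$s - K{\left(-175 \right)} = 441 - -134 = 441 + 134 = 575$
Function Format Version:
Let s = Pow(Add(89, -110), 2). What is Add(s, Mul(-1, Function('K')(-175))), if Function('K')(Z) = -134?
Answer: 575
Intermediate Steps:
s = 441 (s = Pow(-21, 2) = 441)
Add(s, Mul(-1, Function('K')(-175))) = Add(441, Mul(-1, -134)) = Add(441, 134) = 575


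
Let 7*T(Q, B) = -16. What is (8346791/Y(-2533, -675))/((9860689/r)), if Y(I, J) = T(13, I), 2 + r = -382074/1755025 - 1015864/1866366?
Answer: 16518550399408157044/16149437032801262175 ≈ 1.0229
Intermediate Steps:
r = -4523497308992/1637759494575 (r = -2 + (-382074/1755025 - 1015864/1866366) = -2 + (-382074*1/1755025 - 1015864*1/1866366) = -2 + (-382074/1755025 - 507932/933183) = -2 - 1247978319842/1637759494575 = -4523497308992/1637759494575 ≈ -2.7620)
T(Q, B) = -16/7 (T(Q, B) = (⅐)*(-16) = -16/7)
Y(I, J) = -16/7
(8346791/Y(-2533, -675))/((9860689/r)) = (8346791/(-16/7))/((9860689/(-4523497308992/1637759494575))) = (8346791*(-7/16))/((9860689*(-1637759494575/4523497308992))) = -58427537/(16*(-16149437032801262175/4523497308992)) = -58427537/16*(-4523497308992/16149437032801262175) = 16518550399408157044/16149437032801262175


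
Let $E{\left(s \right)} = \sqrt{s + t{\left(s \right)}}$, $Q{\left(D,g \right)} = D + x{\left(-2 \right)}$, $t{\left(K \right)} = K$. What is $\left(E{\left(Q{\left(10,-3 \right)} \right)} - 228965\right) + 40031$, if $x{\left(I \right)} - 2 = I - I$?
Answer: $-188934 + 2 \sqrt{6} \approx -1.8893 \cdot 10^{5}$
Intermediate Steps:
$x{\left(I \right)} = 2$ ($x{\left(I \right)} = 2 + \left(I - I\right) = 2 + 0 = 2$)
$Q{\left(D,g \right)} = 2 + D$ ($Q{\left(D,g \right)} = D + 2 = 2 + D$)
$E{\left(s \right)} = \sqrt{2} \sqrt{s}$ ($E{\left(s \right)} = \sqrt{s + s} = \sqrt{2 s} = \sqrt{2} \sqrt{s}$)
$\left(E{\left(Q{\left(10,-3 \right)} \right)} - 228965\right) + 40031 = \left(\sqrt{2} \sqrt{2 + 10} - 228965\right) + 40031 = \left(\sqrt{2} \sqrt{12} - 228965\right) + 40031 = \left(\sqrt{2} \cdot 2 \sqrt{3} - 228965\right) + 40031 = \left(2 \sqrt{6} - 228965\right) + 40031 = \left(-228965 + 2 \sqrt{6}\right) + 40031 = -188934 + 2 \sqrt{6}$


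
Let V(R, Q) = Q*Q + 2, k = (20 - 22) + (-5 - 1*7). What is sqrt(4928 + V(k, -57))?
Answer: sqrt(8179) ≈ 90.438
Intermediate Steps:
k = -14 (k = -2 + (-5 - 7) = -2 - 12 = -14)
V(R, Q) = 2 + Q**2 (V(R, Q) = Q**2 + 2 = 2 + Q**2)
sqrt(4928 + V(k, -57)) = sqrt(4928 + (2 + (-57)**2)) = sqrt(4928 + (2 + 3249)) = sqrt(4928 + 3251) = sqrt(8179)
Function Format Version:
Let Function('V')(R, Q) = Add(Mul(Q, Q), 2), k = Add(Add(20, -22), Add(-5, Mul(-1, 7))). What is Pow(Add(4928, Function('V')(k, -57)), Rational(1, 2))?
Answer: Pow(8179, Rational(1, 2)) ≈ 90.438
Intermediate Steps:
k = -14 (k = Add(-2, Add(-5, -7)) = Add(-2, -12) = -14)
Function('V')(R, Q) = Add(2, Pow(Q, 2)) (Function('V')(R, Q) = Add(Pow(Q, 2), 2) = Add(2, Pow(Q, 2)))
Pow(Add(4928, Function('V')(k, -57)), Rational(1, 2)) = Pow(Add(4928, Add(2, Pow(-57, 2))), Rational(1, 2)) = Pow(Add(4928, Add(2, 3249)), Rational(1, 2)) = Pow(Add(4928, 3251), Rational(1, 2)) = Pow(8179, Rational(1, 2))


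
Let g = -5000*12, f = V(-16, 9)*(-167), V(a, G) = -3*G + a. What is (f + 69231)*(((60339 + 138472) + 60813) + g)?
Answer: 15253669088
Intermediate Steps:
V(a, G) = a - 3*G
f = 7181 (f = (-16 - 3*9)*(-167) = (-16 - 27)*(-167) = -43*(-167) = 7181)
g = -60000
(f + 69231)*(((60339 + 138472) + 60813) + g) = (7181 + 69231)*(((60339 + 138472) + 60813) - 60000) = 76412*((198811 + 60813) - 60000) = 76412*(259624 - 60000) = 76412*199624 = 15253669088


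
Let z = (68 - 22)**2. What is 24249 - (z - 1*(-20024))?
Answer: 2109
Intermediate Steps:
z = 2116 (z = 46**2 = 2116)
24249 - (z - 1*(-20024)) = 24249 - (2116 - 1*(-20024)) = 24249 - (2116 + 20024) = 24249 - 1*22140 = 24249 - 22140 = 2109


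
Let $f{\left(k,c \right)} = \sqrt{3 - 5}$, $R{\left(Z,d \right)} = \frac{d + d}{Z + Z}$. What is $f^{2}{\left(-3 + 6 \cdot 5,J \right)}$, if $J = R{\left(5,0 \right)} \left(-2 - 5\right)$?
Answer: $-2$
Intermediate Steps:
$R{\left(Z,d \right)} = \frac{d}{Z}$ ($R{\left(Z,d \right)} = \frac{2 d}{2 Z} = 2 d \frac{1}{2 Z} = \frac{d}{Z}$)
$J = 0$ ($J = \frac{0}{5} \left(-2 - 5\right) = 0 \cdot \frac{1}{5} \left(-7\right) = 0 \left(-7\right) = 0$)
$f{\left(k,c \right)} = i \sqrt{2}$ ($f{\left(k,c \right)} = \sqrt{-2} = i \sqrt{2}$)
$f^{2}{\left(-3 + 6 \cdot 5,J \right)} = \left(i \sqrt{2}\right)^{2} = -2$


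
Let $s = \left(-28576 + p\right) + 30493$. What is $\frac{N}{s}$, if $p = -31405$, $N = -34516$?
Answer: $\frac{8629}{7372} \approx 1.1705$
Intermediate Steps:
$s = -29488$ ($s = \left(-28576 - 31405\right) + 30493 = -59981 + 30493 = -29488$)
$\frac{N}{s} = - \frac{34516}{-29488} = \left(-34516\right) \left(- \frac{1}{29488}\right) = \frac{8629}{7372}$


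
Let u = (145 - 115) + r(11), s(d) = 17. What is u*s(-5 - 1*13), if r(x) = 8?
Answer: 646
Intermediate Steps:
u = 38 (u = (145 - 115) + 8 = 30 + 8 = 38)
u*s(-5 - 1*13) = 38*17 = 646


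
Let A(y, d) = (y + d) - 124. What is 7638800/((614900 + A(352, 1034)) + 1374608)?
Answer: 763880/199077 ≈ 3.8371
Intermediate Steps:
A(y, d) = -124 + d + y (A(y, d) = (d + y) - 124 = -124 + d + y)
7638800/((614900 + A(352, 1034)) + 1374608) = 7638800/((614900 + (-124 + 1034 + 352)) + 1374608) = 7638800/((614900 + 1262) + 1374608) = 7638800/(616162 + 1374608) = 7638800/1990770 = 7638800*(1/1990770) = 763880/199077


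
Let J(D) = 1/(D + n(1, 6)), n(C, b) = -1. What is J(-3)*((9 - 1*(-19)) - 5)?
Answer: -23/4 ≈ -5.7500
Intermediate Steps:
J(D) = 1/(-1 + D) (J(D) = 1/(D - 1) = 1/(-1 + D))
J(-3)*((9 - 1*(-19)) - 5) = ((9 - 1*(-19)) - 5)/(-1 - 3) = ((9 + 19) - 5)/(-4) = -(28 - 5)/4 = -¼*23 = -23/4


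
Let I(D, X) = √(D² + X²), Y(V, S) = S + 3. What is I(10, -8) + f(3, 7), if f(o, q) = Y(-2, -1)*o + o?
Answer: 9 + 2*√41 ≈ 21.806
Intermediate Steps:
Y(V, S) = 3 + S
f(o, q) = 3*o (f(o, q) = (3 - 1)*o + o = 2*o + o = 3*o)
I(10, -8) + f(3, 7) = √(10² + (-8)²) + 3*3 = √(100 + 64) + 9 = √164 + 9 = 2*√41 + 9 = 9 + 2*√41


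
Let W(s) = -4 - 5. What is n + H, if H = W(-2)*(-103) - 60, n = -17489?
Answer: -16622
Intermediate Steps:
W(s) = -9
H = 867 (H = -9*(-103) - 60 = 927 - 60 = 867)
n + H = -17489 + 867 = -16622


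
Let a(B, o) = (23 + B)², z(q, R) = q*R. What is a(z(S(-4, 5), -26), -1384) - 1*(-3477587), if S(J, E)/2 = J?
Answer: 3530948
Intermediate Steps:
S(J, E) = 2*J
z(q, R) = R*q
a(z(S(-4, 5), -26), -1384) - 1*(-3477587) = (23 - 52*(-4))² - 1*(-3477587) = (23 - 26*(-8))² + 3477587 = (23 + 208)² + 3477587 = 231² + 3477587 = 53361 + 3477587 = 3530948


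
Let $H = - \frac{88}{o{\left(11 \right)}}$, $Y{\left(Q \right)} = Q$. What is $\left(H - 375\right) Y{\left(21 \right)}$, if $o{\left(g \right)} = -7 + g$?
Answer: $-8337$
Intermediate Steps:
$H = -22$ ($H = - \frac{88}{-7 + 11} = - \frac{88}{4} = \left(-88\right) \frac{1}{4} = -22$)
$\left(H - 375\right) Y{\left(21 \right)} = \left(-22 - 375\right) 21 = \left(-397\right) 21 = -8337$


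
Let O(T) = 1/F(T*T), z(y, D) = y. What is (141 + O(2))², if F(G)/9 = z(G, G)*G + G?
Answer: 644195161/32400 ≈ 19883.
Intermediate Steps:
F(G) = 9*G + 9*G² (F(G) = 9*(G*G + G) = 9*(G² + G) = 9*(G + G²) = 9*G + 9*G²)
O(T) = 1/(9*T²*(1 + T²)) (O(T) = 1/(9*(T*T)*(1 + T*T)) = 1/(9*T²*(1 + T²)))
(141 + O(2))² = (141 + (⅑)/(2²*(1 + 2²)))² = (141 + (⅑)*(¼)/(1 + 4))² = (141 + (⅑)*(¼)/5)² = (141 + (⅑)*(¼)*(⅕))² = (141 + 1/180)² = (25381/180)² = 644195161/32400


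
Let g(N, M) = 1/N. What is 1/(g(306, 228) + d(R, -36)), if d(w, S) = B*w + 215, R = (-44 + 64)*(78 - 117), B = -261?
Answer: 306/62361271 ≈ 4.9069e-6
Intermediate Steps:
R = -780 (R = 20*(-39) = -780)
d(w, S) = 215 - 261*w (d(w, S) = -261*w + 215 = 215 - 261*w)
1/(g(306, 228) + d(R, -36)) = 1/(1/306 + (215 - 261*(-780))) = 1/(1/306 + (215 + 203580)) = 1/(1/306 + 203795) = 1/(62361271/306) = 306/62361271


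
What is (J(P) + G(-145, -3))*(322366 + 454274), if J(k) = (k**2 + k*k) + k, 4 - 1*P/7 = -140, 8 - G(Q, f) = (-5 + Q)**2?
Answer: 1561546556160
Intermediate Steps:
G(Q, f) = 8 - (-5 + Q)**2
P = 1008 (P = 28 - 7*(-140) = 28 + 980 = 1008)
J(k) = k + 2*k**2 (J(k) = (k**2 + k**2) + k = 2*k**2 + k = k + 2*k**2)
(J(P) + G(-145, -3))*(322366 + 454274) = (1008*(1 + 2*1008) + (8 - (-5 - 145)**2))*(322366 + 454274) = (1008*(1 + 2016) + (8 - 1*(-150)**2))*776640 = (1008*2017 + (8 - 1*22500))*776640 = (2033136 + (8 - 22500))*776640 = (2033136 - 22492)*776640 = 2010644*776640 = 1561546556160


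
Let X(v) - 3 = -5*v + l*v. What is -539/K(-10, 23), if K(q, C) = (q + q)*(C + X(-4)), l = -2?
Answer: 539/1080 ≈ 0.49907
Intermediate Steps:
X(v) = 3 - 7*v (X(v) = 3 + (-5*v - 2*v) = 3 - 7*v)
K(q, C) = 2*q*(31 + C) (K(q, C) = (q + q)*(C + (3 - 7*(-4))) = (2*q)*(C + (3 + 28)) = (2*q)*(C + 31) = (2*q)*(31 + C) = 2*q*(31 + C))
-539/K(-10, 23) = -539*(-1/(20*(31 + 23))) = -539/(2*(-10)*54) = -539/(-1080) = -539*(-1/1080) = 539/1080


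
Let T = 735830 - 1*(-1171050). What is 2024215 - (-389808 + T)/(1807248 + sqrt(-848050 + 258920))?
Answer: 3305689413529622227/1633072961317 + 758536*I*sqrt(589130)/1633072961317 ≈ 2.0242e+6 + 0.00035651*I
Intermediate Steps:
T = 1906880 (T = 735830 + 1171050 = 1906880)
2024215 - (-389808 + T)/(1807248 + sqrt(-848050 + 258920)) = 2024215 - (-389808 + 1906880)/(1807248 + sqrt(-848050 + 258920)) = 2024215 - 1517072/(1807248 + sqrt(-589130)) = 2024215 - 1517072/(1807248 + I*sqrt(589130))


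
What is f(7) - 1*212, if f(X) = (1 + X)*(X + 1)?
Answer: -148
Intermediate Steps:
f(X) = (1 + X)**2 (f(X) = (1 + X)*(1 + X) = (1 + X)**2)
f(7) - 1*212 = (1 + 7)**2 - 1*212 = 8**2 - 212 = 64 - 212 = -148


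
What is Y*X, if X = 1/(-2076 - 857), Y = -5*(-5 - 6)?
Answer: -55/2933 ≈ -0.018752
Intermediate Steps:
Y = 55 (Y = -5*(-11) = 55)
X = -1/2933 (X = 1/(-2933) = -1/2933 ≈ -0.00034095)
Y*X = 55*(-1/2933) = -55/2933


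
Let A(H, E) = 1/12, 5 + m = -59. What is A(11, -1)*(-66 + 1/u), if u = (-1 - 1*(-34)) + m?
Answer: -2047/372 ≈ -5.5027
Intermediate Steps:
m = -64 (m = -5 - 59 = -64)
A(H, E) = 1/12
u = -31 (u = (-1 - 1*(-34)) - 64 = (-1 + 34) - 64 = 33 - 64 = -31)
A(11, -1)*(-66 + 1/u) = (-66 + 1/(-31))/12 = (-66 - 1/31)/12 = (1/12)*(-2047/31) = -2047/372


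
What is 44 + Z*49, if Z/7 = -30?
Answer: -10246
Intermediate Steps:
Z = -210 (Z = 7*(-30) = -210)
44 + Z*49 = 44 - 210*49 = 44 - 10290 = -10246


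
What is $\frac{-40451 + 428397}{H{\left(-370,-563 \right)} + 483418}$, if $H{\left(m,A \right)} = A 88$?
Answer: $\frac{193973}{216937} \approx 0.89414$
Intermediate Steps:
$H{\left(m,A \right)} = 88 A$
$\frac{-40451 + 428397}{H{\left(-370,-563 \right)} + 483418} = \frac{-40451 + 428397}{88 \left(-563\right) + 483418} = \frac{387946}{-49544 + 483418} = \frac{387946}{433874} = 387946 \cdot \frac{1}{433874} = \frac{193973}{216937}$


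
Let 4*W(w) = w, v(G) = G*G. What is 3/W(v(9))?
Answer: 4/27 ≈ 0.14815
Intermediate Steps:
v(G) = G²
W(w) = w/4
3/W(v(9)) = 3/((¼)*9²) = 3/((¼)*81) = 3/(81/4) = (4/81)*3 = 4/27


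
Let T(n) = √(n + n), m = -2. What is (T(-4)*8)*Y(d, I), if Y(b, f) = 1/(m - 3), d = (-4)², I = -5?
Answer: -16*I*√2/5 ≈ -4.5255*I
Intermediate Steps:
T(n) = √2*√n (T(n) = √(2*n) = √2*√n)
d = 16
Y(b, f) = -⅕ (Y(b, f) = 1/(-2 - 3) = 1/(-5) = -⅕)
(T(-4)*8)*Y(d, I) = ((√2*√(-4))*8)*(-⅕) = ((√2*(2*I))*8)*(-⅕) = ((2*I*√2)*8)*(-⅕) = (16*I*√2)*(-⅕) = -16*I*√2/5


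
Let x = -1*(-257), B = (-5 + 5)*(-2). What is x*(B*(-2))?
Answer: 0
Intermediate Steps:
B = 0 (B = 0*(-2) = 0)
x = 257
x*(B*(-2)) = 257*(0*(-2)) = 257*0 = 0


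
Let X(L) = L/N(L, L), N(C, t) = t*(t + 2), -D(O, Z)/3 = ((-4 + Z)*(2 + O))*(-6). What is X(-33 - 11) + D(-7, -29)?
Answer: 124739/42 ≈ 2970.0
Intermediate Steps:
D(O, Z) = 18*(-4 + Z)*(2 + O) (D(O, Z) = -3*(-4 + Z)*(2 + O)*(-6) = -(-18)*(-4 + Z)*(2 + O) = 18*(-4 + Z)*(2 + O))
N(C, t) = t*(2 + t)
X(L) = 1/(2 + L) (X(L) = L/((L*(2 + L))) = L*(1/(L*(2 + L))) = 1/(2 + L))
X(-33 - 11) + D(-7, -29) = 1/(2 + (-33 - 11)) + (-144 - 72*(-7) + 36*(-29) + 18*(-7)*(-29)) = 1/(2 - 44) + (-144 + 504 - 1044 + 3654) = 1/(-42) + 2970 = -1/42 + 2970 = 124739/42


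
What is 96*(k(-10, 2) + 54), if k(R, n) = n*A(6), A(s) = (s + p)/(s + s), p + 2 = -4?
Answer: 5184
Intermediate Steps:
p = -6 (p = -2 - 4 = -6)
A(s) = (-6 + s)/(2*s) (A(s) = (s - 6)/(s + s) = (-6 + s)/((2*s)) = (-6 + s)*(1/(2*s)) = (-6 + s)/(2*s))
k(R, n) = 0 (k(R, n) = n*((½)*(-6 + 6)/6) = n*((½)*(⅙)*0) = n*0 = 0)
96*(k(-10, 2) + 54) = 96*(0 + 54) = 96*54 = 5184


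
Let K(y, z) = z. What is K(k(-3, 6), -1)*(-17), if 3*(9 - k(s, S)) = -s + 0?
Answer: 17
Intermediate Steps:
k(s, S) = 9 + s/3 (k(s, S) = 9 - (-s + 0)/3 = 9 - (-1)*s/3 = 9 + s/3)
K(k(-3, 6), -1)*(-17) = -1*(-17) = 17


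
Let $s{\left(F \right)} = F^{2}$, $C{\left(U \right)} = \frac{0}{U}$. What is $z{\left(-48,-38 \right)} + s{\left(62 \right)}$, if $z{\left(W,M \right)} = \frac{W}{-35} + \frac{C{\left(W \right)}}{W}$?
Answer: $\frac{134588}{35} \approx 3845.4$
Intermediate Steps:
$C{\left(U \right)} = 0$
$z{\left(W,M \right)} = - \frac{W}{35}$ ($z{\left(W,M \right)} = \frac{W}{-35} + \frac{0}{W} = W \left(- \frac{1}{35}\right) + 0 = - \frac{W}{35} + 0 = - \frac{W}{35}$)
$z{\left(-48,-38 \right)} + s{\left(62 \right)} = \left(- \frac{1}{35}\right) \left(-48\right) + 62^{2} = \frac{48}{35} + 3844 = \frac{134588}{35}$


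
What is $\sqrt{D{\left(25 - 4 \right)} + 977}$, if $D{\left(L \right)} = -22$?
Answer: $\sqrt{955} \approx 30.903$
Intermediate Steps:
$\sqrt{D{\left(25 - 4 \right)} + 977} = \sqrt{-22 + 977} = \sqrt{955}$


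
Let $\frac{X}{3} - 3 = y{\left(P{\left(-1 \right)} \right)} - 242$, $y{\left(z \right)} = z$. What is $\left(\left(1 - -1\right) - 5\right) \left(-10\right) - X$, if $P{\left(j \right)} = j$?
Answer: $750$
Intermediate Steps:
$X = -720$ ($X = 9 + 3 \left(-1 - 242\right) = 9 + 3 \left(-243\right) = 9 - 729 = -720$)
$\left(\left(1 - -1\right) - 5\right) \left(-10\right) - X = \left(\left(1 - -1\right) - 5\right) \left(-10\right) - -720 = \left(\left(1 + 1\right) - 5\right) \left(-10\right) + 720 = \left(2 - 5\right) \left(-10\right) + 720 = \left(-3\right) \left(-10\right) + 720 = 30 + 720 = 750$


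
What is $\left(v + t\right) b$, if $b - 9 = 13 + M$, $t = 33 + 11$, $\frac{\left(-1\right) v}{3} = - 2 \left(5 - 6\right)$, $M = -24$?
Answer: $-76$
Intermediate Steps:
$v = -6$ ($v = - 3 \left(- 2 \left(5 - 6\right)\right) = - 3 \left(\left(-2\right) \left(-1\right)\right) = \left(-3\right) 2 = -6$)
$t = 44$
$b = -2$ ($b = 9 + \left(13 - 24\right) = 9 - 11 = -2$)
$\left(v + t\right) b = \left(-6 + 44\right) \left(-2\right) = 38 \left(-2\right) = -76$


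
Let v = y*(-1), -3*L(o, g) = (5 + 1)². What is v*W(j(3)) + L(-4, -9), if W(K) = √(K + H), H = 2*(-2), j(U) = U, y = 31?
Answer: -12 - 31*I ≈ -12.0 - 31.0*I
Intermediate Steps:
L(o, g) = -12 (L(o, g) = -(5 + 1)²/3 = -⅓*6² = -⅓*36 = -12)
H = -4
W(K) = √(-4 + K) (W(K) = √(K - 4) = √(-4 + K))
v = -31 (v = 31*(-1) = -31)
v*W(j(3)) + L(-4, -9) = -31*√(-4 + 3) - 12 = -31*I - 12 = -12 - 31*I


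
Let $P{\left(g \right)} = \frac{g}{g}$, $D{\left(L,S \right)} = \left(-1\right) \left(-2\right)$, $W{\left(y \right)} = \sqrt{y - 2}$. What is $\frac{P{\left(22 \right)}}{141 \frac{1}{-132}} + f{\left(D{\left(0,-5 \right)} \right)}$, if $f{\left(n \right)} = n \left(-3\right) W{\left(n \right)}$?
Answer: $- \frac{44}{47} \approx -0.93617$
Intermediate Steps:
$W{\left(y \right)} = \sqrt{-2 + y}$
$D{\left(L,S \right)} = 2$
$P{\left(g \right)} = 1$
$f{\left(n \right)} = - 3 n \sqrt{-2 + n}$ ($f{\left(n \right)} = n \left(-3\right) \sqrt{-2 + n} = - 3 n \sqrt{-2 + n}$)
$\frac{P{\left(22 \right)}}{141 \frac{1}{-132}} + f{\left(D{\left(0,-5 \right)} \right)} = 1 \frac{1}{141 \frac{1}{-132}} - 6 \sqrt{-2 + 2} = 1 \frac{1}{141 \left(- \frac{1}{132}\right)} - 6 \sqrt{0} = 1 \frac{1}{- \frac{47}{44}} - 6 \cdot 0 = 1 \left(- \frac{44}{47}\right) + 0 = - \frac{44}{47} + 0 = - \frac{44}{47}$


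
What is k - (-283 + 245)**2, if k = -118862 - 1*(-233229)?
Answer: 112923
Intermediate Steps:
k = 114367 (k = -118862 + 233229 = 114367)
k - (-283 + 245)**2 = 114367 - (-283 + 245)**2 = 114367 - 1*(-38)**2 = 114367 - 1*1444 = 114367 - 1444 = 112923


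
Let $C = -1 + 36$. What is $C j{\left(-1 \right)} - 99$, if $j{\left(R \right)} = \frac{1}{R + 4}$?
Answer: $- \frac{262}{3} \approx -87.333$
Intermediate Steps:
$j{\left(R \right)} = \frac{1}{4 + R}$
$C = 35$
$C j{\left(-1 \right)} - 99 = \frac{35}{4 - 1} - 99 = \frac{35}{3} - 99 = - \frac{262}{3}$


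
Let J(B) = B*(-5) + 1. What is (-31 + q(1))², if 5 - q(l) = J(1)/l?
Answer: 484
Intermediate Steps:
J(B) = 1 - 5*B (J(B) = -5*B + 1 = 1 - 5*B)
q(l) = 5 + 4/l (q(l) = 5 - (1 - 5*1)/l = 5 - (1 - 5)/l = 5 - (-4)/l = 5 + 4/l)
(-31 + q(1))² = (-31 + (5 + 4/1))² = (-31 + (5 + 4*1))² = (-31 + (5 + 4))² = (-31 + 9)² = (-22)² = 484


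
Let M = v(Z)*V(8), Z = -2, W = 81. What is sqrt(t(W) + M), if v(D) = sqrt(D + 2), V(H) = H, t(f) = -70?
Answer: I*sqrt(70) ≈ 8.3666*I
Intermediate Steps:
v(D) = sqrt(2 + D)
M = 0 (M = sqrt(2 - 2)*8 = sqrt(0)*8 = 0*8 = 0)
sqrt(t(W) + M) = sqrt(-70 + 0) = sqrt(-70) = I*sqrt(70)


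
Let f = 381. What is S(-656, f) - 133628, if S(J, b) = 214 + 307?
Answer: -133107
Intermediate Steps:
S(J, b) = 521
S(-656, f) - 133628 = 521 - 133628 = -133107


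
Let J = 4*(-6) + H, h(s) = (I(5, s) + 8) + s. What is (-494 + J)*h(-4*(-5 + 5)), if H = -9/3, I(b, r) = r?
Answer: -4168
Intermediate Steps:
H = -3 (H = -9*1/3 = -3)
h(s) = 8 + 2*s (h(s) = (s + 8) + s = (8 + s) + s = 8 + 2*s)
J = -27 (J = 4*(-6) - 3 = -24 - 3 = -27)
(-494 + J)*h(-4*(-5 + 5)) = (-494 - 27)*(8 + 2*(-4*(-5 + 5))) = -521*(8 + 2*(-4*0)) = -521*(8 + 2*0) = -521*(8 + 0) = -521*8 = -4168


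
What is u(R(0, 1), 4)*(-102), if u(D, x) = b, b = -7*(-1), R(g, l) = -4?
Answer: -714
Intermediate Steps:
b = 7
u(D, x) = 7
u(R(0, 1), 4)*(-102) = 7*(-102) = -714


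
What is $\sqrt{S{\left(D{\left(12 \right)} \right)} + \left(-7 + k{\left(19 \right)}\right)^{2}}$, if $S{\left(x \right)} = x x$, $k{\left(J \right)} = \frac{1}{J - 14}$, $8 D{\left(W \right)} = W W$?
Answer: $\frac{2 \sqrt{2314}}{5} \approx 19.242$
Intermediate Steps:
$D{\left(W \right)} = \frac{W^{2}}{8}$ ($D{\left(W \right)} = \frac{W W}{8} = \frac{W^{2}}{8}$)
$k{\left(J \right)} = \frac{1}{-14 + J}$
$S{\left(x \right)} = x^{2}$
$\sqrt{S{\left(D{\left(12 \right)} \right)} + \left(-7 + k{\left(19 \right)}\right)^{2}} = \sqrt{\left(\frac{12^{2}}{8}\right)^{2} + \left(-7 + \frac{1}{-14 + 19}\right)^{2}} = \sqrt{\left(\frac{1}{8} \cdot 144\right)^{2} + \left(-7 + \frac{1}{5}\right)^{2}} = \sqrt{18^{2} + \left(-7 + \frac{1}{5}\right)^{2}} = \sqrt{324 + \left(- \frac{34}{5}\right)^{2}} = \sqrt{324 + \frac{1156}{25}} = \sqrt{\frac{9256}{25}} = \frac{2 \sqrt{2314}}{5}$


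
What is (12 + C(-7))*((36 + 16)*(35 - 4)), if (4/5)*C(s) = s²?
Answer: 118079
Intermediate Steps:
C(s) = 5*s²/4
(12 + C(-7))*((36 + 16)*(35 - 4)) = (12 + (5/4)*(-7)²)*((36 + 16)*(35 - 4)) = (12 + (5/4)*49)*(52*31) = (12 + 245/4)*1612 = (293/4)*1612 = 118079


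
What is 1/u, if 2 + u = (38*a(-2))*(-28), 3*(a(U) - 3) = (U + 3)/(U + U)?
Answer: -3/9316 ≈ -0.00032203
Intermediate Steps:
a(U) = 3 + (3 + U)/(6*U) (a(U) = 3 + ((U + 3)/(U + U))/3 = 3 + ((3 + U)/((2*U)))/3 = 3 + ((3 + U)*(1/(2*U)))/3 = 3 + ((3 + U)/(2*U))/3 = 3 + (3 + U)/(6*U))
u = -9316/3 (u = -2 + (38*((1/6)*(3 + 19*(-2))/(-2)))*(-28) = -2 + (38*((1/6)*(-1/2)*(3 - 38)))*(-28) = -2 + (38*((1/6)*(-1/2)*(-35)))*(-28) = -2 + (38*(35/12))*(-28) = -2 + (665/6)*(-28) = -2 - 9310/3 = -9316/3 ≈ -3105.3)
1/u = 1/(-9316/3) = -3/9316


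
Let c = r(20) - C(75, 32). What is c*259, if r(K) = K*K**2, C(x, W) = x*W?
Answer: 1450400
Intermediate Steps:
C(x, W) = W*x
r(K) = K**3
c = 5600 (c = 20**3 - 32*75 = 8000 - 1*2400 = 8000 - 2400 = 5600)
c*259 = 5600*259 = 1450400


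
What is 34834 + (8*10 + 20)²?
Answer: 44834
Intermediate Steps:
34834 + (8*10 + 20)² = 34834 + (80 + 20)² = 34834 + 100² = 34834 + 10000 = 44834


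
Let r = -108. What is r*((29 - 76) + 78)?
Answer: -3348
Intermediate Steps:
r*((29 - 76) + 78) = -108*((29 - 76) + 78) = -108*(-47 + 78) = -108*31 = -3348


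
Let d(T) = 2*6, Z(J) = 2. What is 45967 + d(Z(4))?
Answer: 45979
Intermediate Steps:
d(T) = 12
45967 + d(Z(4)) = 45967 + 12 = 45979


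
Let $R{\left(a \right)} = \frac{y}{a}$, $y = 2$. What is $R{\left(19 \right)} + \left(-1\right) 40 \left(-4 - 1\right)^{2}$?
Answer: $- \frac{18998}{19} \approx -999.89$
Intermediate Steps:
$R{\left(a \right)} = \frac{2}{a}$
$R{\left(19 \right)} + \left(-1\right) 40 \left(-4 - 1\right)^{2} = \frac{2}{19} + \left(-1\right) 40 \left(-4 - 1\right)^{2} = 2 \cdot \frac{1}{19} - 40 \left(-5\right)^{2} = \frac{2}{19} - 1000 = - \frac{18998}{19}$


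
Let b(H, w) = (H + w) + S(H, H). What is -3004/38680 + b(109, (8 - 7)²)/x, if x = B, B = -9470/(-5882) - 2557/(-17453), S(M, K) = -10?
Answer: 12391924190477/217962022410 ≈ 56.854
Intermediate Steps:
B = 90160092/51329273 (B = -9470*(-1/5882) - 2557*(-1/17453) = 4735/2941 + 2557/17453 = 90160092/51329273 ≈ 1.7565)
x = 90160092/51329273 ≈ 1.7565
b(H, w) = -10 + H + w (b(H, w) = (H + w) - 10 = -10 + H + w)
-3004/38680 + b(109, (8 - 7)²)/x = -3004/38680 + (-10 + 109 + (8 - 7)²)/(90160092/51329273) = -3004*1/38680 + (-10 + 109 + 1²)*(51329273/90160092) = -751/9670 + (-10 + 109 + 1)*(51329273/90160092) = -751/9670 + 100*(51329273/90160092) = -751/9670 + 1283231825/22540023 = 12391924190477/217962022410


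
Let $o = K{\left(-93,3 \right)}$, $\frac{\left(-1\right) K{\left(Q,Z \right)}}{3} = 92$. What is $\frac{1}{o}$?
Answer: $- \frac{1}{276} \approx -0.0036232$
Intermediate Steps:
$K{\left(Q,Z \right)} = -276$ ($K{\left(Q,Z \right)} = \left(-3\right) 92 = -276$)
$o = -276$
$\frac{1}{o} = \frac{1}{-276} = - \frac{1}{276}$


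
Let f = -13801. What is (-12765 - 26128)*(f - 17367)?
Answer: 1212217024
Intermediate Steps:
(-12765 - 26128)*(f - 17367) = (-12765 - 26128)*(-13801 - 17367) = -38893*(-31168) = 1212217024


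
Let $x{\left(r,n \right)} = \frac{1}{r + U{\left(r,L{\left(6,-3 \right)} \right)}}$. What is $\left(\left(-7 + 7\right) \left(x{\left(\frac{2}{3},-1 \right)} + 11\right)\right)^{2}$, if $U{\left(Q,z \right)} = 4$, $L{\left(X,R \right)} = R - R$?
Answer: $0$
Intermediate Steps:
$L{\left(X,R \right)} = 0$
$x{\left(r,n \right)} = \frac{1}{4 + r}$ ($x{\left(r,n \right)} = \frac{1}{r + 4} = \frac{1}{4 + r}$)
$\left(\left(-7 + 7\right) \left(x{\left(\frac{2}{3},-1 \right)} + 11\right)\right)^{2} = \left(\left(-7 + 7\right) \left(\frac{1}{4 + \frac{2}{3}} + 11\right)\right)^{2} = \left(0 \left(\frac{1}{4 + 2 \cdot \frac{1}{3}} + 11\right)\right)^{2} = \left(0 \left(\frac{1}{4 + \frac{2}{3}} + 11\right)\right)^{2} = \left(0 \left(\frac{1}{\frac{14}{3}} + 11\right)\right)^{2} = \left(0 \left(\frac{3}{14} + 11\right)\right)^{2} = \left(0 \cdot \frac{157}{14}\right)^{2} = 0^{2} = 0$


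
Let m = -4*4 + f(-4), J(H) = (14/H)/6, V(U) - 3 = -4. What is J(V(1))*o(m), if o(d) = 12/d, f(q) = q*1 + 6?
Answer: 2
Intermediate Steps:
V(U) = -1 (V(U) = 3 - 4 = -1)
f(q) = 6 + q (f(q) = q + 6 = 6 + q)
J(H) = 7/(3*H) (J(H) = (14/H)*(⅙) = 7/(3*H))
m = -14 (m = -4*4 + (6 - 4) = -16 + 2 = -14)
J(V(1))*o(m) = ((7/3)/(-1))*(12/(-14)) = ((7/3)*(-1))*(12*(-1/14)) = -7/3*(-6/7) = 2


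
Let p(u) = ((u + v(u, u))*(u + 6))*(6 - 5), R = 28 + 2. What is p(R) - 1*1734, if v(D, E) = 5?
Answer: -474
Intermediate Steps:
R = 30
p(u) = (5 + u)*(6 + u) (p(u) = ((u + 5)*(u + 6))*(6 - 5) = ((5 + u)*(6 + u))*1 = (5 + u)*(6 + u))
p(R) - 1*1734 = (30 + 30**2 + 11*30) - 1*1734 = (30 + 900 + 330) - 1734 = 1260 - 1734 = -474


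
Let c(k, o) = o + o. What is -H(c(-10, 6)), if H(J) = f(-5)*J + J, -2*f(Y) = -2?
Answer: -24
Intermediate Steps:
f(Y) = 1 (f(Y) = -½*(-2) = 1)
c(k, o) = 2*o
H(J) = 2*J (H(J) = 1*J + J = J + J = 2*J)
-H(c(-10, 6)) = -2*2*6 = -2*12 = -1*24 = -24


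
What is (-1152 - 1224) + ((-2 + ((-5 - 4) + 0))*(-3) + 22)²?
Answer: 649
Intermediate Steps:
(-1152 - 1224) + ((-2 + ((-5 - 4) + 0))*(-3) + 22)² = -2376 + ((-2 + (-9 + 0))*(-3) + 22)² = -2376 + ((-2 - 9)*(-3) + 22)² = -2376 + (-11*(-3) + 22)² = -2376 + (33 + 22)² = -2376 + 55² = -2376 + 3025 = 649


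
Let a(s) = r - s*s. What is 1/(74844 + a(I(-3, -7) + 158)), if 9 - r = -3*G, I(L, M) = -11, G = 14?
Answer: 1/53286 ≈ 1.8767e-5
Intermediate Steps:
r = 51 (r = 9 - (-3)*14 = 9 - 1*(-42) = 9 + 42 = 51)
a(s) = 51 - s**2 (a(s) = 51 - s*s = 51 - s**2)
1/(74844 + a(I(-3, -7) + 158)) = 1/(74844 + (51 - (-11 + 158)**2)) = 1/(74844 + (51 - 1*147**2)) = 1/(74844 + (51 - 1*21609)) = 1/(74844 + (51 - 21609)) = 1/(74844 - 21558) = 1/53286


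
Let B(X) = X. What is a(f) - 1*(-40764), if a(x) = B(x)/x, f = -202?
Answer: 40765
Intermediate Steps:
a(x) = 1 (a(x) = x/x = 1)
a(f) - 1*(-40764) = 1 - 1*(-40764) = 1 + 40764 = 40765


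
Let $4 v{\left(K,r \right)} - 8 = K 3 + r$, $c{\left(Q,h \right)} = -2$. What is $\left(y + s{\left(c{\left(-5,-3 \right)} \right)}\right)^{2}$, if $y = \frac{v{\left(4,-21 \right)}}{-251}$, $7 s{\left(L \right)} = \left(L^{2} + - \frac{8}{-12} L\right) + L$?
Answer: $\frac{4116841}{444535056} \approx 0.009261$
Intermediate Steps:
$v{\left(K,r \right)} = 2 + \frac{r}{4} + \frac{3 K}{4}$ ($v{\left(K,r \right)} = 2 + \frac{K 3 + r}{4} = 2 + \frac{3 K + r}{4} = 2 + \frac{r + 3 K}{4} = 2 + \left(\frac{r}{4} + \frac{3 K}{4}\right) = 2 + \frac{r}{4} + \frac{3 K}{4}$)
$s{\left(L \right)} = \frac{L^{2}}{7} + \frac{5 L}{21}$ ($s{\left(L \right)} = \frac{\left(L^{2} + - \frac{8}{-12} L\right) + L}{7} = \frac{\left(L^{2} + \left(-8\right) \left(- \frac{1}{12}\right) L\right) + L}{7} = \frac{\left(L^{2} + \frac{2 L}{3}\right) + L}{7} = \frac{L^{2} + \frac{5 L}{3}}{7} = \frac{L^{2}}{7} + \frac{5 L}{21}$)
$y = \frac{1}{1004}$ ($y = \frac{2 + \frac{1}{4} \left(-21\right) + \frac{3}{4} \cdot 4}{-251} = \left(2 - \frac{21}{4} + 3\right) \left(- \frac{1}{251}\right) = \left(- \frac{1}{4}\right) \left(- \frac{1}{251}\right) = \frac{1}{1004} \approx 0.00099602$)
$\left(y + s{\left(c{\left(-5,-3 \right)} \right)}\right)^{2} = \left(\frac{1}{1004} + \frac{1}{21} \left(-2\right) \left(5 + 3 \left(-2\right)\right)\right)^{2} = \left(\frac{1}{1004} + \frac{1}{21} \left(-2\right) \left(5 - 6\right)\right)^{2} = \left(\frac{1}{1004} + \frac{1}{21} \left(-2\right) \left(-1\right)\right)^{2} = \left(\frac{1}{1004} + \frac{2}{21}\right)^{2} = \left(\frac{2029}{21084}\right)^{2} = \frac{4116841}{444535056}$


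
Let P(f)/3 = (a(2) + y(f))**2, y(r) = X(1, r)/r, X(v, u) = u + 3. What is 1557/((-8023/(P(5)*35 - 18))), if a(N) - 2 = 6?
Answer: -75193758/40115 ≈ -1874.5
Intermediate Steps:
X(v, u) = 3 + u
y(r) = (3 + r)/r
a(N) = 8 (a(N) = 2 + 6 = 8)
P(f) = 3*(8 + (3 + f)/f)**2
1557/((-8023/(P(5)*35 - 18))) = 1557/((-8023/((27*(1 + 3*5)**2/5**2)*35 - 18))) = 1557/((-8023/((27*(1/25)*(1 + 15)**2)*35 - 18))) = 1557/((-8023/((27*(1/25)*16**2)*35 - 18))) = 1557/((-8023/((27*(1/25)*256)*35 - 18))) = 1557/((-8023/((6912/25)*35 - 18))) = 1557/((-8023/(48384/5 - 18))) = 1557/((-8023/48294/5)) = 1557/((-8023*5/48294)) = 1557/(-40115/48294) = 1557*(-48294/40115) = -75193758/40115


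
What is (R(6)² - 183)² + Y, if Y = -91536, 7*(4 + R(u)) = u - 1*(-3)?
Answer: -145714700/2401 ≈ -60689.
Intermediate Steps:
R(u) = -25/7 + u/7 (R(u) = -4 + (u - 1*(-3))/7 = -4 + (u + 3)/7 = -4 + (3 + u)/7 = -4 + (3/7 + u/7) = -25/7 + u/7)
(R(6)² - 183)² + Y = ((-25/7 + (⅐)*6)² - 183)² - 91536 = ((-25/7 + 6/7)² - 183)² - 91536 = ((-19/7)² - 183)² - 91536 = (361/49 - 183)² - 91536 = (-8606/49)² - 91536 = 74063236/2401 - 91536 = -145714700/2401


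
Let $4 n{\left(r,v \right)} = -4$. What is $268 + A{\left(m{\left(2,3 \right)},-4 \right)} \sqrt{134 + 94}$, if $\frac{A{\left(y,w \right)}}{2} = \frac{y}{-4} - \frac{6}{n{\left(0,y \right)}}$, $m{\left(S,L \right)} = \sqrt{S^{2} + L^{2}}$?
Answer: $268 + \sqrt{57} \left(24 - \sqrt{13}\right) \approx 421.97$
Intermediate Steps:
$n{\left(r,v \right)} = -1$ ($n{\left(r,v \right)} = \frac{1}{4} \left(-4\right) = -1$)
$m{\left(S,L \right)} = \sqrt{L^{2} + S^{2}}$
$A{\left(y,w \right)} = 12 - \frac{y}{2}$ ($A{\left(y,w \right)} = 2 \left(\frac{y}{-4} - \frac{6}{-1}\right) = 2 \left(y \left(- \frac{1}{4}\right) - -6\right) = 2 \left(- \frac{y}{4} + 6\right) = 2 \left(6 - \frac{y}{4}\right) = 12 - \frac{y}{2}$)
$268 + A{\left(m{\left(2,3 \right)},-4 \right)} \sqrt{134 + 94} = 268 + \left(12 - \frac{\sqrt{3^{2} + 2^{2}}}{2}\right) \sqrt{134 + 94} = 268 + \left(12 - \frac{\sqrt{9 + 4}}{2}\right) \sqrt{228} = 268 + \left(12 - \frac{\sqrt{13}}{2}\right) 2 \sqrt{57} = 268 + 2 \sqrt{57} \left(12 - \frac{\sqrt{13}}{2}\right)$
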